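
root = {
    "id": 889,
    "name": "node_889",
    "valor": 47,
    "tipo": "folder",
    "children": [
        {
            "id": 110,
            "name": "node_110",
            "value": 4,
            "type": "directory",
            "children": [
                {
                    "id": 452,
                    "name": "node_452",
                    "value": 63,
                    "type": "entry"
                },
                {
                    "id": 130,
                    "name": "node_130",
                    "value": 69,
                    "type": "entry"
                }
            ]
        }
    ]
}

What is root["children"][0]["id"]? 110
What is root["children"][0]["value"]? 4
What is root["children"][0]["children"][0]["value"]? 63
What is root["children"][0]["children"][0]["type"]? "entry"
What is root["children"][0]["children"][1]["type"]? "entry"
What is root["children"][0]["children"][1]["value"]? 69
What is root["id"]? 889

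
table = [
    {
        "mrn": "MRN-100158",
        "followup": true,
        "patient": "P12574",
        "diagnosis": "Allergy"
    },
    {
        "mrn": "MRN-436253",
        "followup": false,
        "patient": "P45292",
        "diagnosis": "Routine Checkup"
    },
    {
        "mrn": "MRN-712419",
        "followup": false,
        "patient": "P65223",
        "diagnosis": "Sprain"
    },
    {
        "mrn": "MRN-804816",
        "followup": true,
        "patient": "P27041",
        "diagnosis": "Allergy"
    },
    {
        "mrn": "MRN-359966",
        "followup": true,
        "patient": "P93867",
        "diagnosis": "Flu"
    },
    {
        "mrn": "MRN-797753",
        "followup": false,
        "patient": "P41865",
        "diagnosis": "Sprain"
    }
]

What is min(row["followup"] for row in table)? False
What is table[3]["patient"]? "P27041"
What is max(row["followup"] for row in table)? True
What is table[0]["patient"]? "P12574"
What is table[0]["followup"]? True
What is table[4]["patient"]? "P93867"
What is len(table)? 6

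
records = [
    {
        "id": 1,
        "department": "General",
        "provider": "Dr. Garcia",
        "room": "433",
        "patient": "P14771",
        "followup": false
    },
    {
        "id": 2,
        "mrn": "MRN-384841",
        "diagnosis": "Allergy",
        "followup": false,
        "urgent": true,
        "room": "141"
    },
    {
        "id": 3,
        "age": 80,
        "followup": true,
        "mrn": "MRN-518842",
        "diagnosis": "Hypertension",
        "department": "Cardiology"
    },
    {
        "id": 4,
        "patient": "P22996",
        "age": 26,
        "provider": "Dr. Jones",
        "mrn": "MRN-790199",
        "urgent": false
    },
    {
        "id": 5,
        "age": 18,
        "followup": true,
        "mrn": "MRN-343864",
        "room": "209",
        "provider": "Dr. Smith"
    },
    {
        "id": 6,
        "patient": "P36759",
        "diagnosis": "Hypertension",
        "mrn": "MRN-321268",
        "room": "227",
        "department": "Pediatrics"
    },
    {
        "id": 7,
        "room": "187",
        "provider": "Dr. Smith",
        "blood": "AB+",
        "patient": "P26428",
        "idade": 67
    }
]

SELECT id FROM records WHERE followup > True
[]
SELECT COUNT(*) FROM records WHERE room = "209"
1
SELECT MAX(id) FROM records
7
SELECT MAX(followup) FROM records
True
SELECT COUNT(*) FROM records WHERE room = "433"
1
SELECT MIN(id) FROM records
1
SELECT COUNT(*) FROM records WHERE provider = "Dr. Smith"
2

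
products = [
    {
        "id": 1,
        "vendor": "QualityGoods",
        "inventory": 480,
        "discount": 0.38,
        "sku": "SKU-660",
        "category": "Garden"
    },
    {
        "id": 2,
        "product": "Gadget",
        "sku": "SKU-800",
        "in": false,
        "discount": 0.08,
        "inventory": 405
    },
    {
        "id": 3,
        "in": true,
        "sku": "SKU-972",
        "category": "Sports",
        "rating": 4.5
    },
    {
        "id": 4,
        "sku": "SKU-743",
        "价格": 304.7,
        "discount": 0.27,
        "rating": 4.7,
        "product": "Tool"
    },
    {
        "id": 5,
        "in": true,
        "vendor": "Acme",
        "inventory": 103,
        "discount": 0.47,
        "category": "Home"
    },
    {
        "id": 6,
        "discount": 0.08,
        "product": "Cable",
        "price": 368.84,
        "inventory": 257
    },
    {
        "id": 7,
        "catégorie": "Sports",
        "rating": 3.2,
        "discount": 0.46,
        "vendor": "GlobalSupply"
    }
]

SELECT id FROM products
[1, 2, 3, 4, 5, 6, 7]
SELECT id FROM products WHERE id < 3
[1, 2]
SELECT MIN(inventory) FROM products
103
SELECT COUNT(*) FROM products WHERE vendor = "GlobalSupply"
1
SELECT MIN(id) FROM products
1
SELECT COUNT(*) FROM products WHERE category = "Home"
1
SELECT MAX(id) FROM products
7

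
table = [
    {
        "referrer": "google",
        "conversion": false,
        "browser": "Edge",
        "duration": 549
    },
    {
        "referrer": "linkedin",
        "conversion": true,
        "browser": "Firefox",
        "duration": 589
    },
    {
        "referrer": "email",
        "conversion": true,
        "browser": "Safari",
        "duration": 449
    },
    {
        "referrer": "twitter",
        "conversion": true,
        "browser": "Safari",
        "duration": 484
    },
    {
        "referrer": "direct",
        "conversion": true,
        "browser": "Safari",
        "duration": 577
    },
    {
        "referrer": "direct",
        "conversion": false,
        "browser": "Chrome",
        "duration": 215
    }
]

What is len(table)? 6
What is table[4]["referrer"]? "direct"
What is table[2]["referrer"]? "email"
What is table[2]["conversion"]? True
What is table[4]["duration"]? 577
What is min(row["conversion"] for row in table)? False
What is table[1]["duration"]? 589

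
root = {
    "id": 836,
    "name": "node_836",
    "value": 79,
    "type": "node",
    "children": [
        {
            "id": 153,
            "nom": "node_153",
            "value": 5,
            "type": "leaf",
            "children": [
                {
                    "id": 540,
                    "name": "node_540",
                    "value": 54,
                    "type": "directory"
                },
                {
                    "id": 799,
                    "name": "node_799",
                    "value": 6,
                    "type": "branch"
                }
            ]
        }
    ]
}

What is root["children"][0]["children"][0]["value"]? 54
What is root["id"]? 836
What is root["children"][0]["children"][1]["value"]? 6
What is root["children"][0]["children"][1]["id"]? 799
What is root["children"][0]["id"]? 153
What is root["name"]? "node_836"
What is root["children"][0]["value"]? 5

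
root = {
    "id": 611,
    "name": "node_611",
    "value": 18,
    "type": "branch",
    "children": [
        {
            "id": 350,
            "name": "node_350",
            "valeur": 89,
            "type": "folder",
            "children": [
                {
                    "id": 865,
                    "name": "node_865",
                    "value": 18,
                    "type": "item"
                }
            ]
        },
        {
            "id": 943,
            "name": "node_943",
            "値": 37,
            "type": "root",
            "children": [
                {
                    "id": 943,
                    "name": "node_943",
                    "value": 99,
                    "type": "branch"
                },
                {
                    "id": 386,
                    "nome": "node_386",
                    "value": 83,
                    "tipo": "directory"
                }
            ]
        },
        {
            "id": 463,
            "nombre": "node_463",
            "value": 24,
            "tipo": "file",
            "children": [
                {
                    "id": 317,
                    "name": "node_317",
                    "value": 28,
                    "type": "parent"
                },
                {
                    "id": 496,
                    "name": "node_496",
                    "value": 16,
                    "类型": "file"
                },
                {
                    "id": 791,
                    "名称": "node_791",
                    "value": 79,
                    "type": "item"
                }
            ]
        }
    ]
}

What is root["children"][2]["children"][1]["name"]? "node_496"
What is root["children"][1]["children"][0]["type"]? "branch"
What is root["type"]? "branch"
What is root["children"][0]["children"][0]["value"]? 18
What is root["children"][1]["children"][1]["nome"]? "node_386"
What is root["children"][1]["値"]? 37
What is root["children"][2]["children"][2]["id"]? 791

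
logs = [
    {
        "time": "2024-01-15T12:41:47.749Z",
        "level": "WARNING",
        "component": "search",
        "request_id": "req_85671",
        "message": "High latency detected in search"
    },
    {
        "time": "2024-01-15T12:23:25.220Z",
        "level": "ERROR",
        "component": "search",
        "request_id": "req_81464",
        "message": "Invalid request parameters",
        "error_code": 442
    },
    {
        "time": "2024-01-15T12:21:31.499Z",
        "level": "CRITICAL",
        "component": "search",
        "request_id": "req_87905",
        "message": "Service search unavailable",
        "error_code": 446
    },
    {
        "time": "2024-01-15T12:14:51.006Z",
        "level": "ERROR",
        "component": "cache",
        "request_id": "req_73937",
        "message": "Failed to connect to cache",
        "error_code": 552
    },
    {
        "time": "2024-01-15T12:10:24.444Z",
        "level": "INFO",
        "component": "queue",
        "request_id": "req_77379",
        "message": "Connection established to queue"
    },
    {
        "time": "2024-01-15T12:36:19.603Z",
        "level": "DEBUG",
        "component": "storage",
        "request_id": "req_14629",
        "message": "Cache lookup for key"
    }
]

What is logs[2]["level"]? "CRITICAL"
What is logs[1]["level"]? "ERROR"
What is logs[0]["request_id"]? "req_85671"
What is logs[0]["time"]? "2024-01-15T12:41:47.749Z"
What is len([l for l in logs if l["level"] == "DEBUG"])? 1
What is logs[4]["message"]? "Connection established to queue"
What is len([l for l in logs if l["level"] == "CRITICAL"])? 1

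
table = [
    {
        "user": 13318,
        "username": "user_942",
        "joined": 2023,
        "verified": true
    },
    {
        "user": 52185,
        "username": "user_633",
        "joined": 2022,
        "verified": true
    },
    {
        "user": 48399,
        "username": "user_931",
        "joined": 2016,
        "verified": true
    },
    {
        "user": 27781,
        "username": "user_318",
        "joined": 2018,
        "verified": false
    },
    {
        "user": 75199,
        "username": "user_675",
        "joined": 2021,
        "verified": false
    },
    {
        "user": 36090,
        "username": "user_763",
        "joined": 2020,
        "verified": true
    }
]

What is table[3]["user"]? 27781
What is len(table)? 6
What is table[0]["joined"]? 2023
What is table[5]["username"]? "user_763"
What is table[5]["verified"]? True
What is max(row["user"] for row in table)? 75199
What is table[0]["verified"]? True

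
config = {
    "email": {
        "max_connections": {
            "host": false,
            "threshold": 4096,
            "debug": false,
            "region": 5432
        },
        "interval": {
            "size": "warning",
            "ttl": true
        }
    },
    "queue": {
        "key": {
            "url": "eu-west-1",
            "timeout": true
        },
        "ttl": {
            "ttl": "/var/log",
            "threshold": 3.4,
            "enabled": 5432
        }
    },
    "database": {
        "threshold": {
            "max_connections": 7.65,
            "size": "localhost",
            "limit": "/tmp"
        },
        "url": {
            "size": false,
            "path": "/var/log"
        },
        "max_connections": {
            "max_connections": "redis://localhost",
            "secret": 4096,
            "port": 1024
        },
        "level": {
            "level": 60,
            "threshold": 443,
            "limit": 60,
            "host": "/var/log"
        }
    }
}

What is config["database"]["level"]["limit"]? 60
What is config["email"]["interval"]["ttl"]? True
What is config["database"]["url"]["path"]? "/var/log"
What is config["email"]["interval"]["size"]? "warning"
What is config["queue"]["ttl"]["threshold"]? 3.4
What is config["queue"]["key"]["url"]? "eu-west-1"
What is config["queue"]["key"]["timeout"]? True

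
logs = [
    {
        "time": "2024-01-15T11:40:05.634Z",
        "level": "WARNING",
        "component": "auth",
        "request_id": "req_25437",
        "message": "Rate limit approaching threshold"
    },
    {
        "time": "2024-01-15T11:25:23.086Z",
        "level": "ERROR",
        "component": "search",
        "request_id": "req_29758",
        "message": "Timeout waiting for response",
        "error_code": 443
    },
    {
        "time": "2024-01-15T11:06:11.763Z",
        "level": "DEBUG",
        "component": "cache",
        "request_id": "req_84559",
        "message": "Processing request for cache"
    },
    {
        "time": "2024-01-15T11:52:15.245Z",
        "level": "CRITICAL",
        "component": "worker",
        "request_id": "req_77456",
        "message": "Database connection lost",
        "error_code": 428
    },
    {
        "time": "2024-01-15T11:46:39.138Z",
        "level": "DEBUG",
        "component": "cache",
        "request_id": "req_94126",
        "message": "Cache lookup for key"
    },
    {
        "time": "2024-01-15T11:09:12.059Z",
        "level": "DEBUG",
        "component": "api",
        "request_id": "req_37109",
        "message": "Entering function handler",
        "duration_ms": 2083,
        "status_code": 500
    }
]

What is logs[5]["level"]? "DEBUG"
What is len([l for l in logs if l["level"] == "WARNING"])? 1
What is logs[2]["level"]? "DEBUG"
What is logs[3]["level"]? "CRITICAL"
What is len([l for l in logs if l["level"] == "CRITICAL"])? 1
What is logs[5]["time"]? "2024-01-15T11:09:12.059Z"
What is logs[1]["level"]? "ERROR"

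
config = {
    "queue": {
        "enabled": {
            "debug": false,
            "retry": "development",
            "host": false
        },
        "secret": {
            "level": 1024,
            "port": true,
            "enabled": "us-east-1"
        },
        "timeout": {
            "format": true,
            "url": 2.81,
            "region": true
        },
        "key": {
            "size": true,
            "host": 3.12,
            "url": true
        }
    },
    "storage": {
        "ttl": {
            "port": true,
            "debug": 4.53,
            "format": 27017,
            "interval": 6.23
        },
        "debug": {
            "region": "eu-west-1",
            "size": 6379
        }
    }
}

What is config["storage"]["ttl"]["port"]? True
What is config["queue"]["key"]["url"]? True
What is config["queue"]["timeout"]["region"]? True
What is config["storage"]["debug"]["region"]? "eu-west-1"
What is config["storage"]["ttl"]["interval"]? 6.23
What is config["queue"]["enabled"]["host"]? False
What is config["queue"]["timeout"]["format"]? True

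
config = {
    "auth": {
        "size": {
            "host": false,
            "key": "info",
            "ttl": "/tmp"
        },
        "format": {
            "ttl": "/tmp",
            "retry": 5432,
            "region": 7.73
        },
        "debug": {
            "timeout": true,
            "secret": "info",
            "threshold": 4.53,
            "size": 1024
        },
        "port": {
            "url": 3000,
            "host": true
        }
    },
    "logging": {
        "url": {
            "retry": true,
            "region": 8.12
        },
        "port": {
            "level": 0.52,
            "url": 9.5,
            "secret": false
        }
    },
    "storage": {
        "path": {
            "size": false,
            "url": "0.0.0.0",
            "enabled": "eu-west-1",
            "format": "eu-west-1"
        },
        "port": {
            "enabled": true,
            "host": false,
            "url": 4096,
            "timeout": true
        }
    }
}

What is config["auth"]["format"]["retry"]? 5432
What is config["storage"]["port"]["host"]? False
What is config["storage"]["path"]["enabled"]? "eu-west-1"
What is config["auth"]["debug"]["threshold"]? 4.53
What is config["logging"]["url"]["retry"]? True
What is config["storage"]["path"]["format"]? "eu-west-1"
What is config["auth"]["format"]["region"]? 7.73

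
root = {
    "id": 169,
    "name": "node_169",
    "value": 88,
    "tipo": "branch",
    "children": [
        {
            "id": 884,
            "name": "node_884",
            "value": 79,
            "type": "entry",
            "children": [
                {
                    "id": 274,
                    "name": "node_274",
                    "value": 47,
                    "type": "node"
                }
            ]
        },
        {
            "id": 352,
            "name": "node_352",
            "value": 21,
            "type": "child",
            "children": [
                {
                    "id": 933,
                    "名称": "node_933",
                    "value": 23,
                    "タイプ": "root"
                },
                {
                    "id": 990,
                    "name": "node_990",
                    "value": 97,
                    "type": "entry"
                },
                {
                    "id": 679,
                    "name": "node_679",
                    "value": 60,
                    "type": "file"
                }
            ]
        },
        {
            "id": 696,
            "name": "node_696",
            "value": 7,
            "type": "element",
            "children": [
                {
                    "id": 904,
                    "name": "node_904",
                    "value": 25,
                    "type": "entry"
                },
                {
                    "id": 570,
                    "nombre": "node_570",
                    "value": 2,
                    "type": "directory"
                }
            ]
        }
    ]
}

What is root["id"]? 169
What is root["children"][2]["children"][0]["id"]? 904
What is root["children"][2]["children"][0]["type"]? "entry"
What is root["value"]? 88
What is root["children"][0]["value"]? 79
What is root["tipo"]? "branch"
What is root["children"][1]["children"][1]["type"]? "entry"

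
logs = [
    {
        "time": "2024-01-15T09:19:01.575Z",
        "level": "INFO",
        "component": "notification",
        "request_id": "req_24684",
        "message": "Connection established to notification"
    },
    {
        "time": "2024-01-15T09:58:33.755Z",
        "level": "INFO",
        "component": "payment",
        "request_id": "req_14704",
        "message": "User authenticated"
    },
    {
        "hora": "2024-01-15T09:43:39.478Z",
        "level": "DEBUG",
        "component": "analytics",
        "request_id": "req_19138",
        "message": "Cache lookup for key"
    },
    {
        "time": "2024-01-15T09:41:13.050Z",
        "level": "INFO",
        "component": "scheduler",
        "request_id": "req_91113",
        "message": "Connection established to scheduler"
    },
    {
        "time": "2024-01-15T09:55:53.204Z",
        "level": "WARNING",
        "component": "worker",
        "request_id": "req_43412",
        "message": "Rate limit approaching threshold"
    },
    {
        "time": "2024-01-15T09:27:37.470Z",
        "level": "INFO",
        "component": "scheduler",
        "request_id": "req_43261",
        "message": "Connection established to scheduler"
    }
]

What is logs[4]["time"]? "2024-01-15T09:55:53.204Z"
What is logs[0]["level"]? "INFO"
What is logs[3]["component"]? "scheduler"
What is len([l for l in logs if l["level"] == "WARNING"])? 1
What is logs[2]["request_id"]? "req_19138"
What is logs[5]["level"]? "INFO"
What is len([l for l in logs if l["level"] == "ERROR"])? 0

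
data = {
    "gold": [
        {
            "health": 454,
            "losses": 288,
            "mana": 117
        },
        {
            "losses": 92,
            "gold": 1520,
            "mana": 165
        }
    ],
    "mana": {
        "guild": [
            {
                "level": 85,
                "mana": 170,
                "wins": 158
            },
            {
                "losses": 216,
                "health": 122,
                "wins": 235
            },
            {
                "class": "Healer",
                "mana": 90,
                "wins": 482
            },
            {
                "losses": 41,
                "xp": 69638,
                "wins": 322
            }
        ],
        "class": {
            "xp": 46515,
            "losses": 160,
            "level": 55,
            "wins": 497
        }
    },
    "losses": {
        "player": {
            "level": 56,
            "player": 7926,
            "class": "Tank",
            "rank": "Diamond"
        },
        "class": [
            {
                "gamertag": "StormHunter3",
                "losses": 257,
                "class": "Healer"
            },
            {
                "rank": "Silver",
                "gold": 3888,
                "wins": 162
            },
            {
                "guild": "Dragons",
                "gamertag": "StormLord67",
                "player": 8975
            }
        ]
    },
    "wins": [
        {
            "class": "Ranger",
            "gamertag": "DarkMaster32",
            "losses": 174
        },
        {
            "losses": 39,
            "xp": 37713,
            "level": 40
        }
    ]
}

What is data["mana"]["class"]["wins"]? 497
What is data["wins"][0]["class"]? "Ranger"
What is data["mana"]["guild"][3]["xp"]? 69638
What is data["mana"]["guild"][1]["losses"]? 216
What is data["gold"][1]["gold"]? 1520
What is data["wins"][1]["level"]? 40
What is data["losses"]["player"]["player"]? 7926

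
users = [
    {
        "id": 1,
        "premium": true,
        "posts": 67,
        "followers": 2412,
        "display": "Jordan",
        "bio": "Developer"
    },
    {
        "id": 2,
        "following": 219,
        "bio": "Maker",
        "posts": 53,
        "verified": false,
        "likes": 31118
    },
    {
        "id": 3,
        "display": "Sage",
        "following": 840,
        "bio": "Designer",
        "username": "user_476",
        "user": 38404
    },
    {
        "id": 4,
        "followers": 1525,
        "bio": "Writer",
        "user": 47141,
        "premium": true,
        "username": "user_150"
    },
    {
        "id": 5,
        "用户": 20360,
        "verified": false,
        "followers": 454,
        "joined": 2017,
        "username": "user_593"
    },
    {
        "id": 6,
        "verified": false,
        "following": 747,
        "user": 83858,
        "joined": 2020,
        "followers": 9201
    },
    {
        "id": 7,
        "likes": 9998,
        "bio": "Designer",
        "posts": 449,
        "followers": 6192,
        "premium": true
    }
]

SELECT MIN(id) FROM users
1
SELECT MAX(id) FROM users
7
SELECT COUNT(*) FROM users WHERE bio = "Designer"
2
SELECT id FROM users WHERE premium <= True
[1, 4, 7]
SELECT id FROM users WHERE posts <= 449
[1, 2, 7]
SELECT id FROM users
[1, 2, 3, 4, 5, 6, 7]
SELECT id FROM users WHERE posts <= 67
[1, 2]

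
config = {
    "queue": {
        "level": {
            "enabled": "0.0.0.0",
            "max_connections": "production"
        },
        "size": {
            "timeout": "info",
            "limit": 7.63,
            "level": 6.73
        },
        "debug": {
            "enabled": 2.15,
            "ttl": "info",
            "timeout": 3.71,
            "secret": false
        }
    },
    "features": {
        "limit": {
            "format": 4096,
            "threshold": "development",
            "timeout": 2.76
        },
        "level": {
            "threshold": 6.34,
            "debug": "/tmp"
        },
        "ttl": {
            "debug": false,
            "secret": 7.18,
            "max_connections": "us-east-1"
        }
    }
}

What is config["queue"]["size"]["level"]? 6.73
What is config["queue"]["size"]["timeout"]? "info"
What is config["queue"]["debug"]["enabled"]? 2.15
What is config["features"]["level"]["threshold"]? 6.34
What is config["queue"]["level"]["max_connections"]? "production"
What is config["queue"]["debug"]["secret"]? False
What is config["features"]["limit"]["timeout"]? 2.76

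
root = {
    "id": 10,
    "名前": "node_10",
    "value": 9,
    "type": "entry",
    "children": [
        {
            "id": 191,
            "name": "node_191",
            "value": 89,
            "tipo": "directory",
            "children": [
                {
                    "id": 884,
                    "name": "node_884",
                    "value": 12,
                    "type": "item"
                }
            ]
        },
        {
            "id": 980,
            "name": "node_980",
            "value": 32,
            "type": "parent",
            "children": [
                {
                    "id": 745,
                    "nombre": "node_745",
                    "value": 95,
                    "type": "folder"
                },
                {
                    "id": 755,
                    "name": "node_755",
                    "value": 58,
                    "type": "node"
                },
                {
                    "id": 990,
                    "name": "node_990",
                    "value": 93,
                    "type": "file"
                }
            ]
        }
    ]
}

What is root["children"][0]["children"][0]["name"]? "node_884"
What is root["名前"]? "node_10"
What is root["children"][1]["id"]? 980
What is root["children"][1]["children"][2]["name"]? "node_990"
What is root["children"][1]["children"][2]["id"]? 990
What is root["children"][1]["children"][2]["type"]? "file"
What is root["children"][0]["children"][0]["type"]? "item"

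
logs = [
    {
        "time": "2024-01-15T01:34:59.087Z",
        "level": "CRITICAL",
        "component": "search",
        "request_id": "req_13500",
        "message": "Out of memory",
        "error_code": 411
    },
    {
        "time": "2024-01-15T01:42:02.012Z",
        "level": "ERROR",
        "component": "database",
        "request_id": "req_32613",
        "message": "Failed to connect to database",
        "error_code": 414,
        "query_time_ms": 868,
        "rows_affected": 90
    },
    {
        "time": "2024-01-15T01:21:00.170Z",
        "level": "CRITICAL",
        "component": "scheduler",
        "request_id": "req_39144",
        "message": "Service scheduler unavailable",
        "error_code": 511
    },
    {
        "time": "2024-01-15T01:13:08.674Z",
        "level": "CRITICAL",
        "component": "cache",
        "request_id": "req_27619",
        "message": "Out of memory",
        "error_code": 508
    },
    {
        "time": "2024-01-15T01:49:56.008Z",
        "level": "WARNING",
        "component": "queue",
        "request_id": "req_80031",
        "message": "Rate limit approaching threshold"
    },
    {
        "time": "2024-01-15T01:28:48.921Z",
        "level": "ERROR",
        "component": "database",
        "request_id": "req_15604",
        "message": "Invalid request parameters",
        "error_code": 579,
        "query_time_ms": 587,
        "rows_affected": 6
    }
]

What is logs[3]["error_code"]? 508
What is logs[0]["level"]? "CRITICAL"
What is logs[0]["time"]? "2024-01-15T01:34:59.087Z"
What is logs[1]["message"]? "Failed to connect to database"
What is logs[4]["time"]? "2024-01-15T01:49:56.008Z"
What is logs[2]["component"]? "scheduler"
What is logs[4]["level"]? "WARNING"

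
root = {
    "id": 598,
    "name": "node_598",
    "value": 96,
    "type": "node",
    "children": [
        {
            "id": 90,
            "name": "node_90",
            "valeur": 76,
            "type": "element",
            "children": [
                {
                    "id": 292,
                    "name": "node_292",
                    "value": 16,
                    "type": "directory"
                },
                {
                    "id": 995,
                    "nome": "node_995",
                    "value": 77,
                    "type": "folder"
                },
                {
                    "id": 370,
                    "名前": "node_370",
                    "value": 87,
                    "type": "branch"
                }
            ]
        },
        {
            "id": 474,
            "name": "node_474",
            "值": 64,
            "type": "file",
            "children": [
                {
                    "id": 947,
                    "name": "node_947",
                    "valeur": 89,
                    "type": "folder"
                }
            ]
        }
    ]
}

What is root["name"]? "node_598"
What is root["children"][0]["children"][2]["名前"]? "node_370"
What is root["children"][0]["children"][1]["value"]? 77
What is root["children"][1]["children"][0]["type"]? "folder"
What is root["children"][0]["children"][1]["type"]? "folder"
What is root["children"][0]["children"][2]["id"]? 370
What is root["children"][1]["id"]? 474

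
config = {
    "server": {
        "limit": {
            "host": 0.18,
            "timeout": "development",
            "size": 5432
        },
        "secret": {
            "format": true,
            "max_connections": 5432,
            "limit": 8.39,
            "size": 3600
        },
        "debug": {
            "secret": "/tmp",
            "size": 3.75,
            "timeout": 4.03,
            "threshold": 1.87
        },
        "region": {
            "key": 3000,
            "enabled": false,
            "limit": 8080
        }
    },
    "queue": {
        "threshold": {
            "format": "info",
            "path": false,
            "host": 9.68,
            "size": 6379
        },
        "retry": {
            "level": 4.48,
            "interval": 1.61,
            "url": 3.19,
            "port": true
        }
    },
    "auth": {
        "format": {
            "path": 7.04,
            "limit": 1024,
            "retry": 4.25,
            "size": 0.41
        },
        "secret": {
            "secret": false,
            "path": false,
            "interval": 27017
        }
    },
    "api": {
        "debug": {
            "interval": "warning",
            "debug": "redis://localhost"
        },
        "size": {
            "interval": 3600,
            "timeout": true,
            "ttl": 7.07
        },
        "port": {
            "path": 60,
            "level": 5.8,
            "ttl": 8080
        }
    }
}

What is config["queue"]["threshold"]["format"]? "info"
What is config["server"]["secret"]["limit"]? 8.39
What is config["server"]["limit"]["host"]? 0.18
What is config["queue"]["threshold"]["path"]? False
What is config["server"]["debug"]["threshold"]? 1.87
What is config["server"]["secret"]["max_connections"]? 5432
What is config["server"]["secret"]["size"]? 3600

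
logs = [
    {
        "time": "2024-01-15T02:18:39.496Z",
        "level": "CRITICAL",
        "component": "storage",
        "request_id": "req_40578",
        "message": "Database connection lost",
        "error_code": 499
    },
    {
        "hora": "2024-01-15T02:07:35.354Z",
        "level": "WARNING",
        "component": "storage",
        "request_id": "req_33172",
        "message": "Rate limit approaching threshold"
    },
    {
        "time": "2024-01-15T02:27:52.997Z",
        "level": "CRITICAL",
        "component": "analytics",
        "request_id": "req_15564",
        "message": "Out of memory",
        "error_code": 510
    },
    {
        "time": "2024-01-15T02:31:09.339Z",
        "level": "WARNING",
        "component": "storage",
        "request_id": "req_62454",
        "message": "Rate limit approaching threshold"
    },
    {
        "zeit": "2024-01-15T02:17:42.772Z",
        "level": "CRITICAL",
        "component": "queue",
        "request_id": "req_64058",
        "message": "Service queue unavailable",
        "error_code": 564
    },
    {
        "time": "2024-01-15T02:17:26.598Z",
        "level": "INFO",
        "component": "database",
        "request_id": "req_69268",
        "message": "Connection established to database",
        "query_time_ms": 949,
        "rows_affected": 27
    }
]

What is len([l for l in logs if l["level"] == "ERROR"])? 0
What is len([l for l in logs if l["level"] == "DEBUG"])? 0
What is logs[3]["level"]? "WARNING"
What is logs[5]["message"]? "Connection established to database"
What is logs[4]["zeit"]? "2024-01-15T02:17:42.772Z"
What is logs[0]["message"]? "Database connection lost"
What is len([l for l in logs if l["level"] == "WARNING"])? 2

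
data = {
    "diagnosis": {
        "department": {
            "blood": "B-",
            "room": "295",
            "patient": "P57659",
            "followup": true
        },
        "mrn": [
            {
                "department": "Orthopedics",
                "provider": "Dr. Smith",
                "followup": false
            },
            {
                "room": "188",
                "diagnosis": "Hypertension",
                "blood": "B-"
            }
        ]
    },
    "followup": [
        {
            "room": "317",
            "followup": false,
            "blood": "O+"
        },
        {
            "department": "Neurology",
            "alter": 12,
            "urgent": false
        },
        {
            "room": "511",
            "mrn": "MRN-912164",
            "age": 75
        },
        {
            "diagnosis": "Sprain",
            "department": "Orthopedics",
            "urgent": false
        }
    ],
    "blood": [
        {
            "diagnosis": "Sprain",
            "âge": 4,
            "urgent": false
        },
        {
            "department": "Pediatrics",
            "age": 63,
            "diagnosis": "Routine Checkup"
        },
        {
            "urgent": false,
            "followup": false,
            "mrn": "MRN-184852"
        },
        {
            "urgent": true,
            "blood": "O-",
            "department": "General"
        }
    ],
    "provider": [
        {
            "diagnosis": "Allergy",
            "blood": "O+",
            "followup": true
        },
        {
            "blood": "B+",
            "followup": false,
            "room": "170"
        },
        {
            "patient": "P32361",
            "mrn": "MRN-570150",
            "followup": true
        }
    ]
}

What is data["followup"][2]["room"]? "511"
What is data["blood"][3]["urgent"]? True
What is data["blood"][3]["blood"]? "O-"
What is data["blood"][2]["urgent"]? False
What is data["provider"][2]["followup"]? True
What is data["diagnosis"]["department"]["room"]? "295"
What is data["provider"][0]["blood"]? "O+"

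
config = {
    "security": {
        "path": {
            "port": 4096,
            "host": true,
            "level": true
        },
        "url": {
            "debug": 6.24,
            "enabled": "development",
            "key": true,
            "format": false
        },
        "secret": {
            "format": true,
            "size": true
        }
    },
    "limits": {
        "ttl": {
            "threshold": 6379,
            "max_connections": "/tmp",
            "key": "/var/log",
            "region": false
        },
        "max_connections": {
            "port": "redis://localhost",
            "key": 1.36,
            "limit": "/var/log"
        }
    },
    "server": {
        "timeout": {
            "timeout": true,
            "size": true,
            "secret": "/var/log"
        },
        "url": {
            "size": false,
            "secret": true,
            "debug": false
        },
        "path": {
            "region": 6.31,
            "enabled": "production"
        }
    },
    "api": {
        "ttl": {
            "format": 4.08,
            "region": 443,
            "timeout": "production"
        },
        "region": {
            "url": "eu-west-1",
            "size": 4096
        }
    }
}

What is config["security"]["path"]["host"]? True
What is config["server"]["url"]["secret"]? True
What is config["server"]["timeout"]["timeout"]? True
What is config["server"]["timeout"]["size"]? True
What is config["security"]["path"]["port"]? 4096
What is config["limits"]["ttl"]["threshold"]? 6379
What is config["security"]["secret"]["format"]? True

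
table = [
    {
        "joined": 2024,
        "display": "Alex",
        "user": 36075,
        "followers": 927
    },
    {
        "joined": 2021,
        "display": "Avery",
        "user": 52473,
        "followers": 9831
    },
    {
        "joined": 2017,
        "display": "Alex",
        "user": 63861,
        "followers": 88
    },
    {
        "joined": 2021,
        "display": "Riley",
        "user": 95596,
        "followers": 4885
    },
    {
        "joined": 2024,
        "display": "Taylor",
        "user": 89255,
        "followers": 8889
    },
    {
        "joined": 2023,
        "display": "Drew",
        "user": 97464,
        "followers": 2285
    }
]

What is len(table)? 6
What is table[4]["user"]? 89255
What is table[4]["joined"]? 2024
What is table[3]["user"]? 95596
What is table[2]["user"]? 63861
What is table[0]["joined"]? 2024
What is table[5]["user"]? 97464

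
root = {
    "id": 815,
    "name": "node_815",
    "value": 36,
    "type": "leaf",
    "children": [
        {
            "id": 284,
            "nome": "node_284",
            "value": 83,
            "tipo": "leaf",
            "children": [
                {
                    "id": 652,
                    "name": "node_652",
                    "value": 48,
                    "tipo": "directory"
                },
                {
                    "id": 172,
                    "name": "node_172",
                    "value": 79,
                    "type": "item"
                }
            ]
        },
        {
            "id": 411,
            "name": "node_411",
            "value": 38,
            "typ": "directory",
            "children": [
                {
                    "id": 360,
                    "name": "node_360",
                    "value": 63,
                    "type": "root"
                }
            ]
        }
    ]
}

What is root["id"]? 815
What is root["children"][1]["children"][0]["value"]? 63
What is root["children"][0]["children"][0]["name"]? "node_652"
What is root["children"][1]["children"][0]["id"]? 360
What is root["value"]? 36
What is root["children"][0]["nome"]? "node_284"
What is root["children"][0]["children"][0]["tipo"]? "directory"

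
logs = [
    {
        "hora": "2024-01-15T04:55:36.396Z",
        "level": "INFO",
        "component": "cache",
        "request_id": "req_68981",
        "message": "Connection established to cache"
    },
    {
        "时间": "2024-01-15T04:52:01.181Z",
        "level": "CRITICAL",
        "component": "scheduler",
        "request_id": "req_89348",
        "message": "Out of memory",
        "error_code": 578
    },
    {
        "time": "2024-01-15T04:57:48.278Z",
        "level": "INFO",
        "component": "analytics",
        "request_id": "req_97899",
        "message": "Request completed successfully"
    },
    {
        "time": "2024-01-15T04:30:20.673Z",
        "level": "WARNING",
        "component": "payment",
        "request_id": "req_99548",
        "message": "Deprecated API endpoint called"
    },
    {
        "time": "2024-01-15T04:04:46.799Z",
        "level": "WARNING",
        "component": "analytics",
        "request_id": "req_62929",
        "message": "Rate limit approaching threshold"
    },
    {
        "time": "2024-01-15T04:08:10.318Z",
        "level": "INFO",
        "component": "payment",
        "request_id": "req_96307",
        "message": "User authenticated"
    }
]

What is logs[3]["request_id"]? "req_99548"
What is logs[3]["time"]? "2024-01-15T04:30:20.673Z"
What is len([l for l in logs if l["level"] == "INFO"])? 3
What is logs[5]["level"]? "INFO"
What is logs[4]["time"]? "2024-01-15T04:04:46.799Z"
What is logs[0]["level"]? "INFO"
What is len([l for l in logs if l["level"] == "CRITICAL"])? 1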